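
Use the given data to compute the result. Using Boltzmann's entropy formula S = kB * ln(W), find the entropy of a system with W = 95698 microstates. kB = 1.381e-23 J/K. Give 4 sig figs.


Step 1: ln(W) = ln(95698) = 11.47
Step 2: S = kB * ln(W) = 1.381e-23 * 11.47
Step 3: S = 1.584e-22 J/K

1.584e-22


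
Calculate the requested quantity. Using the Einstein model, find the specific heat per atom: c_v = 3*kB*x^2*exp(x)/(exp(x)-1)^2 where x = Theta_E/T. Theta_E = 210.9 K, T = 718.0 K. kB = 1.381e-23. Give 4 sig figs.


Step 1: x = Theta_E/T = 210.9/718.0 = 0.2937
Step 2: x^2 = 0.08628
Step 3: exp(x) = 1.341
Step 4: c_v = 3*1.381e-23*0.08628*1.341/(1.341-1)^2 = 4.113e-23

4.113e-23


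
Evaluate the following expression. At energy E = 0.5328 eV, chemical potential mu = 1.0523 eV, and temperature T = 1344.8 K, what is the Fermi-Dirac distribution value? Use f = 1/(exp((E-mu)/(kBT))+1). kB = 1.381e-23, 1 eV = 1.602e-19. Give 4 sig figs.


Step 1: (E - mu) = 0.5328 - 1.0523 = -0.5195 eV
Step 2: Convert: (E-mu)*eV = -8.322e-20 J
Step 3: x = (E-mu)*eV/(kB*T) = -4.481
Step 4: f = 1/(exp(-4.481)+1) = 0.9888

0.9888


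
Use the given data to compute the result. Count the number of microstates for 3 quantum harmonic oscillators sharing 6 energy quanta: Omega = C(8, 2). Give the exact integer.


Step 1: Use binomial coefficient C(8, 2)
Step 2: Numerator = 8! / 6!
Step 3: Denominator = 2!
Step 4: Omega = 28

28


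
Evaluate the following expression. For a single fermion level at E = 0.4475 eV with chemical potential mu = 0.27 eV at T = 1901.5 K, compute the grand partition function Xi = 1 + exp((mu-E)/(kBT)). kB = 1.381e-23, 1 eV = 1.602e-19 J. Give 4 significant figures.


Step 1: (mu - E) = 0.27 - 0.4475 = -0.1775 eV
Step 2: x = (mu-E)*eV/(kB*T) = -0.1775*1.602e-19/(1.381e-23*1901.5) = -1.083
Step 3: exp(x) = 0.3386
Step 4: Xi = 1 + 0.3386 = 1.339

1.339


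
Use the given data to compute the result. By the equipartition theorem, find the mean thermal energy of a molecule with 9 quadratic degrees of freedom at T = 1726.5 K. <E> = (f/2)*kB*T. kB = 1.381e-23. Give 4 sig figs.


Step 1: f/2 = 9/2 = 4.5
Step 2: kB*T = 1.381e-23 * 1726.5 = 2.384e-20
Step 3: <E> = 4.5 * 2.384e-20 = 1.073e-19 J

1.073e-19


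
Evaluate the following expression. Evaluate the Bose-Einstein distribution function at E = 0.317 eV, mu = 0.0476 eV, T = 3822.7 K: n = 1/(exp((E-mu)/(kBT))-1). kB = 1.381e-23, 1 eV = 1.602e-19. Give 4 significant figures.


Step 1: (E - mu) = 0.2694 eV
Step 2: x = (E-mu)*eV/(kB*T) = 0.2694*1.602e-19/(1.381e-23*3822.7) = 0.8175
Step 3: exp(x) = 2.265
Step 4: n = 1/(exp(x)-1) = 0.7906

0.7906


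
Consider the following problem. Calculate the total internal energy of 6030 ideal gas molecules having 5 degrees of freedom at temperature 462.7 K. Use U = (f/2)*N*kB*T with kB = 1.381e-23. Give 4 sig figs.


Step 1: f/2 = 5/2 = 2.5
Step 2: N*kB*T = 6030*1.381e-23*462.7 = 3.853e-17
Step 3: U = 2.5 * 3.853e-17 = 9.633e-17 J

9.633e-17


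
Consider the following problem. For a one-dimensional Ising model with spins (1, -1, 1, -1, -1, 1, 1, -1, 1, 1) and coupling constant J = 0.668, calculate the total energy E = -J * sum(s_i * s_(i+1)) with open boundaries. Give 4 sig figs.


Step 1: Nearest-neighbor products: -1, -1, -1, 1, -1, 1, -1, -1, 1
Step 2: Sum of products = -3
Step 3: E = -0.668 * -3 = 2.004

2.004


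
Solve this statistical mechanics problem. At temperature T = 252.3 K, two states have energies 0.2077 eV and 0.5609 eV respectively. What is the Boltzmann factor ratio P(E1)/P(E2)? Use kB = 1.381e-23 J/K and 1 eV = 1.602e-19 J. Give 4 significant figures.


Step 1: Compute energy difference dE = E1 - E2 = 0.2077 - 0.5609 = -0.3532 eV
Step 2: Convert to Joules: dE_J = -0.3532 * 1.602e-19 = -5.658e-20 J
Step 3: Compute exponent = -dE_J / (kB * T) = -(-5.658e-20) / (1.381e-23 * 252.3) = 16.24
Step 4: P(E1)/P(E2) = exp(16.24) = 1.129e+07

1.129e+07


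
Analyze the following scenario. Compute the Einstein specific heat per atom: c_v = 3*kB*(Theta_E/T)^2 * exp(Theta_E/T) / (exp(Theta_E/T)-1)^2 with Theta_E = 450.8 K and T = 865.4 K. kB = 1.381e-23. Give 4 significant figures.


Step 1: x = Theta_E/T = 450.8/865.4 = 0.5209
Step 2: x^2 = 0.2714
Step 3: exp(x) = 1.684
Step 4: c_v = 3*1.381e-23*0.2714*1.684/(1.684-1)^2 = 4.051e-23

4.051e-23


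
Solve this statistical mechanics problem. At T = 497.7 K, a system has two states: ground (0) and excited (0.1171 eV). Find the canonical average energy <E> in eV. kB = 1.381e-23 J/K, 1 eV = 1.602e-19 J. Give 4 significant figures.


Step 1: beta*E = 0.1171*1.602e-19/(1.381e-23*497.7) = 2.729
Step 2: exp(-beta*E) = 0.06526
Step 3: <E> = 0.1171*0.06526/(1+0.06526) = 0.007174 eV

0.007174


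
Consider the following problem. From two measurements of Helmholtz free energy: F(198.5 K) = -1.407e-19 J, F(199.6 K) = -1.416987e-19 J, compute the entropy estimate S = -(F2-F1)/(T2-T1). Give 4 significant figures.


Step 1: dF = F2 - F1 = -1.416987e-19 - (-1.407e-19) = -9.987e-22 J
Step 2: dT = T2 - T1 = 199.6 - 198.5 = 1.1 K
Step 3: S = -dF/dT = -(-9.987e-22)/1.1 = 9.079e-22 J/K

9.079e-22


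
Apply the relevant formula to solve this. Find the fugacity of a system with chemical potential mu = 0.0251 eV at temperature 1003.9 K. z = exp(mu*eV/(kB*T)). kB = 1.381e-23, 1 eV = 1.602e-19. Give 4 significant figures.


Step 1: Convert mu to Joules: 0.0251*1.602e-19 = 4.021e-21 J
Step 2: kB*T = 1.381e-23*1003.9 = 1.386e-20 J
Step 3: mu/(kB*T) = 0.29
Step 4: z = exp(0.29) = 1.336

1.336


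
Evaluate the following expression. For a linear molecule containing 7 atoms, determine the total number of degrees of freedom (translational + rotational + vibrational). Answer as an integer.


Step 1: Translational DOF = 3
Step 2: Rotational DOF (linear) = 2
Step 3: Vibrational DOF = 3*7 - 5 = 16
Step 4: Total = 3 + 2 + 16 = 21

21


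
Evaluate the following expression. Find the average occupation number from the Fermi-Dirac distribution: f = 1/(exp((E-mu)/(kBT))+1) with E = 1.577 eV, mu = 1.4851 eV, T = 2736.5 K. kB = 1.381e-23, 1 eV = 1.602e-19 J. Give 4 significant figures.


Step 1: (E - mu) = 1.577 - 1.4851 = 0.0919 eV
Step 2: Convert: (E-mu)*eV = 1.472e-20 J
Step 3: x = (E-mu)*eV/(kB*T) = 0.3896
Step 4: f = 1/(exp(0.3896)+1) = 0.4038

0.4038


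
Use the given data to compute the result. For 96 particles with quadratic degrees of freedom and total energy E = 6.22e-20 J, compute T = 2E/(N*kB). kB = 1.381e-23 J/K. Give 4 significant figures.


Step 1: Numerator = 2*E = 2*6.22e-20 = 1.244e-19 J
Step 2: Denominator = N*kB = 96*1.381e-23 = 1.326e-21
Step 3: T = 1.244e-19 / 1.326e-21 = 93.83 K

93.83


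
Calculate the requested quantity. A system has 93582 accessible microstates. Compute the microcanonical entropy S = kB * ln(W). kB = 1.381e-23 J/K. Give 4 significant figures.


Step 1: ln(W) = ln(93582) = 11.45
Step 2: S = kB * ln(W) = 1.381e-23 * 11.45
Step 3: S = 1.581e-22 J/K

1.581e-22


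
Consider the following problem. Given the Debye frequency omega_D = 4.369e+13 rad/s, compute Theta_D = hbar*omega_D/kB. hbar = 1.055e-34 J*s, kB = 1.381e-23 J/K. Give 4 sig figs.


Step 1: hbar*omega_D = 1.055e-34 * 4.369e+13 = 4.609e-21 J
Step 2: Theta_D = 4.609e-21 / 1.381e-23
Step 3: Theta_D = 333.8 K

333.8


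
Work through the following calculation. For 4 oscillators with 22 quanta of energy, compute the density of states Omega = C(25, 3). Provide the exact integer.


Step 1: Use binomial coefficient C(25, 3)
Step 2: Numerator = 25! / 22!
Step 3: Denominator = 3!
Step 4: Omega = 2300

2300


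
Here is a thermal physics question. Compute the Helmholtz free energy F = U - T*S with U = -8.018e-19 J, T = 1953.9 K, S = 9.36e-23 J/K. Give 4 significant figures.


Step 1: T*S = 1953.9 * 9.36e-23 = 1.829e-19 J
Step 2: F = U - T*S = -8.018e-19 - 1.829e-19
Step 3: F = -9.847e-19 J

-9.847e-19


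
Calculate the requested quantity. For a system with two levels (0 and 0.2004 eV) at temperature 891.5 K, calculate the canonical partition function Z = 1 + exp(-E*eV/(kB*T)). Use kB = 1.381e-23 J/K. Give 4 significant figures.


Step 1: Compute beta*E = E*eV/(kB*T) = 0.2004*1.602e-19/(1.381e-23*891.5) = 2.608
Step 2: exp(-beta*E) = exp(-2.608) = 0.07371
Step 3: Z = 1 + 0.07371 = 1.074

1.074


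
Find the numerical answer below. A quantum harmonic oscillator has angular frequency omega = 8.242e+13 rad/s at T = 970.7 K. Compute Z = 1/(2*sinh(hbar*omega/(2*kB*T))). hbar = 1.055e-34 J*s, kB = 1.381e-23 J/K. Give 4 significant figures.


Step 1: Compute x = hbar*omega/(kB*T) = 1.055e-34*8.242e+13/(1.381e-23*970.7) = 0.6486
Step 2: x/2 = 0.3243
Step 3: sinh(x/2) = 0.33
Step 4: Z = 1/(2*0.33) = 1.515

1.515


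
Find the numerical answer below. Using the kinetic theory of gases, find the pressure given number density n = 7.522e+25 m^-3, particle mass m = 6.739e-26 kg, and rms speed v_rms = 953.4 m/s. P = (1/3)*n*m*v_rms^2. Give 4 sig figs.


Step 1: v_rms^2 = 953.4^2 = 9.09e+05
Step 2: n*m = 7.522e+25*6.739e-26 = 5.069
Step 3: P = (1/3)*5.069*9.09e+05 = 1.536e+06 Pa

1.536e+06


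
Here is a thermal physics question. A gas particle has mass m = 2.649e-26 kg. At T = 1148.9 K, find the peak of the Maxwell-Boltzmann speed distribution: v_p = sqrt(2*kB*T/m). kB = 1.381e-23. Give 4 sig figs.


Step 1: Numerator = 2*kB*T = 2*1.381e-23*1148.9 = 3.173e-20
Step 2: Ratio = 3.173e-20 / 2.649e-26 = 1.198e+06
Step 3: v_p = sqrt(1.198e+06) = 1094 m/s

1094


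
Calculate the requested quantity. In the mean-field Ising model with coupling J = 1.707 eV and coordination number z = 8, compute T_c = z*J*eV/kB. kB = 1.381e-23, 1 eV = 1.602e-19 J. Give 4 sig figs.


Step 1: z*J = 8*1.707 = 13.66 eV
Step 2: Convert to Joules: 13.66*1.602e-19 = 2.188e-18 J
Step 3: T_c = 2.188e-18 / 1.381e-23 = 1.584e+05 K

1.584e+05


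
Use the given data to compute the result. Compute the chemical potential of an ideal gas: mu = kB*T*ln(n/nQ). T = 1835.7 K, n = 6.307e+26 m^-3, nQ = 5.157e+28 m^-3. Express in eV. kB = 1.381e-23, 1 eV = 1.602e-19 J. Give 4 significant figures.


Step 1: n/nQ = 6.307e+26/5.157e+28 = 0.01223
Step 2: ln(n/nQ) = -4.404
Step 3: mu = kB*T*ln(n/nQ) = 2.535e-20*-4.404 = -1.116e-19 J
Step 4: Convert to eV: -1.116e-19/1.602e-19 = -0.6969 eV

-0.6969


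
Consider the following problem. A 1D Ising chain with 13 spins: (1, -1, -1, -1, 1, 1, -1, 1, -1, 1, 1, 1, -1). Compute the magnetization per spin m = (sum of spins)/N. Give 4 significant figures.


Step 1: Count up spins (+1): 7, down spins (-1): 6
Step 2: Total magnetization M = 7 - 6 = 1
Step 3: m = M/N = 1/13 = 0.07692

0.07692


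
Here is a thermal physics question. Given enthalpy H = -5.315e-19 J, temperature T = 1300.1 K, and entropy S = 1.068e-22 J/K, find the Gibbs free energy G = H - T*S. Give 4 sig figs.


Step 1: T*S = 1300.1 * 1.068e-22 = 1.389e-19 J
Step 2: G = H - T*S = -5.315e-19 - 1.389e-19
Step 3: G = -6.704e-19 J

-6.704e-19


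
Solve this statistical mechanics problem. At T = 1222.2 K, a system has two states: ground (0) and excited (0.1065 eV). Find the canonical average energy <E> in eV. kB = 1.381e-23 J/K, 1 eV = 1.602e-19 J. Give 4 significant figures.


Step 1: beta*E = 0.1065*1.602e-19/(1.381e-23*1222.2) = 1.011
Step 2: exp(-beta*E) = 0.3639
Step 3: <E> = 0.1065*0.3639/(1+0.3639) = 0.02842 eV

0.02842


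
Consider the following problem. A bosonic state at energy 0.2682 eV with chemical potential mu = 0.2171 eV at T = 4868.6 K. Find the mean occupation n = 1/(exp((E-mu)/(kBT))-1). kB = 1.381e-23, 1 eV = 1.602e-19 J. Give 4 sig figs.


Step 1: (E - mu) = 0.0511 eV
Step 2: x = (E-mu)*eV/(kB*T) = 0.0511*1.602e-19/(1.381e-23*4868.6) = 0.1218
Step 3: exp(x) = 1.129
Step 4: n = 1/(exp(x)-1) = 7.723

7.723


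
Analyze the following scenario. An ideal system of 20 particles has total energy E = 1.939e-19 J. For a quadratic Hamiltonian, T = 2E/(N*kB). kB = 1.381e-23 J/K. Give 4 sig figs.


Step 1: Numerator = 2*E = 2*1.939e-19 = 3.878e-19 J
Step 2: Denominator = N*kB = 20*1.381e-23 = 2.762e-22
Step 3: T = 3.878e-19 / 2.762e-22 = 1404 K

1404


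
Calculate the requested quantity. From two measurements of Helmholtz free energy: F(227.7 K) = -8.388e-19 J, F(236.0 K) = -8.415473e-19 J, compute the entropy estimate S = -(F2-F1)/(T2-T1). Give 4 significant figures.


Step 1: dF = F2 - F1 = -8.415473e-19 - (-8.388e-19) = -2.7473e-21 J
Step 2: dT = T2 - T1 = 236.0 - 227.7 = 8.3 K
Step 3: S = -dF/dT = -(-2.7473e-21)/8.3 = 3.31e-22 J/K

3.31e-22


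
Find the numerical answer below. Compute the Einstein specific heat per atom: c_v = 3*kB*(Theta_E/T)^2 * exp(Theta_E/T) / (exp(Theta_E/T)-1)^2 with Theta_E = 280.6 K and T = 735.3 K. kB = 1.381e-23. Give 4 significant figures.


Step 1: x = Theta_E/T = 280.6/735.3 = 0.3816
Step 2: x^2 = 0.1456
Step 3: exp(x) = 1.465
Step 4: c_v = 3*1.381e-23*0.1456*1.465/(1.465-1)^2 = 4.093e-23

4.093e-23


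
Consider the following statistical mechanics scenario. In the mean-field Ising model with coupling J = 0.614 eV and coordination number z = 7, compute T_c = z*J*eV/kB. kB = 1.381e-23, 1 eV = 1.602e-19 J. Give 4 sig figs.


Step 1: z*J = 7*0.614 = 4.298 eV
Step 2: Convert to Joules: 4.298*1.602e-19 = 6.885e-19 J
Step 3: T_c = 6.885e-19 / 1.381e-23 = 4.986e+04 K

4.986e+04


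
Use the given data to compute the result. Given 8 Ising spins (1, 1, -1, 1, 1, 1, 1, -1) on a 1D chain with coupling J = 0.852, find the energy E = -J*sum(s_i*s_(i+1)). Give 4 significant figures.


Step 1: Nearest-neighbor products: 1, -1, -1, 1, 1, 1, -1
Step 2: Sum of products = 1
Step 3: E = -0.852 * 1 = -0.852

-0.852


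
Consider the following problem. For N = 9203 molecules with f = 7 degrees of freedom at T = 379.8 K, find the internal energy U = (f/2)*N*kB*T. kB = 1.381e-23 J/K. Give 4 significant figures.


Step 1: f/2 = 7/2 = 3.5
Step 2: N*kB*T = 9203*1.381e-23*379.8 = 4.827e-17
Step 3: U = 3.5 * 4.827e-17 = 1.689e-16 J

1.689e-16


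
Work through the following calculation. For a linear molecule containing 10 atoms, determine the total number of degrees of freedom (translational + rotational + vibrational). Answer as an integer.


Step 1: Translational DOF = 3
Step 2: Rotational DOF (linear) = 2
Step 3: Vibrational DOF = 3*10 - 5 = 25
Step 4: Total = 3 + 2 + 25 = 30

30


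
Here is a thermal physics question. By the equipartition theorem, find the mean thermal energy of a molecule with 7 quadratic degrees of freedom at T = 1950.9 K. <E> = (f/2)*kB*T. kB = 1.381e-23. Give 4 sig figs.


Step 1: f/2 = 7/2 = 3.5
Step 2: kB*T = 1.381e-23 * 1950.9 = 2.694e-20
Step 3: <E> = 3.5 * 2.694e-20 = 9.43e-20 J

9.43e-20


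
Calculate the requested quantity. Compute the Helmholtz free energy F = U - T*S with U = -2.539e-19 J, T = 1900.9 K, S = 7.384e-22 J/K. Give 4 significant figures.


Step 1: T*S = 1900.9 * 7.384e-22 = 1.404e-18 J
Step 2: F = U - T*S = -2.539e-19 - 1.404e-18
Step 3: F = -1.658e-18 J

-1.658e-18


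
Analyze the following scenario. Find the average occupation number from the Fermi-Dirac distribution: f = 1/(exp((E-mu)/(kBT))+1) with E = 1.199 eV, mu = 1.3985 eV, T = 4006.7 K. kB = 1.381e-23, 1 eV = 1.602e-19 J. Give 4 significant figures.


Step 1: (E - mu) = 1.199 - 1.3985 = -0.1995 eV
Step 2: Convert: (E-mu)*eV = -3.196e-20 J
Step 3: x = (E-mu)*eV/(kB*T) = -0.5776
Step 4: f = 1/(exp(-0.5776)+1) = 0.6405

0.6405


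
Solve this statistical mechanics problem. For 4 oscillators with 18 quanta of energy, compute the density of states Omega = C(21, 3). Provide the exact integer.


Step 1: Use binomial coefficient C(21, 3)
Step 2: Numerator = 21! / 18!
Step 3: Denominator = 3!
Step 4: Omega = 1330

1330


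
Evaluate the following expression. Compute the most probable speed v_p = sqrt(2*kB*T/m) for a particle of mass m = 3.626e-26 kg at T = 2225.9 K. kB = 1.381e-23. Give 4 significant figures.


Step 1: Numerator = 2*kB*T = 2*1.381e-23*2225.9 = 6.148e-20
Step 2: Ratio = 6.148e-20 / 3.626e-26 = 1.696e+06
Step 3: v_p = sqrt(1.696e+06) = 1302 m/s

1302


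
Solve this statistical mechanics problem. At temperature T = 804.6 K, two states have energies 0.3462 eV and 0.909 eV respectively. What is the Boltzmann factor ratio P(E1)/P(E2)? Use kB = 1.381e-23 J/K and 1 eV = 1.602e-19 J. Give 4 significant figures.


Step 1: Compute energy difference dE = E1 - E2 = 0.3462 - 0.909 = -0.5628 eV
Step 2: Convert to Joules: dE_J = -0.5628 * 1.602e-19 = -9.016e-20 J
Step 3: Compute exponent = -dE_J / (kB * T) = -(-9.016e-20) / (1.381e-23 * 804.6) = 8.114
Step 4: P(E1)/P(E2) = exp(8.114) = 3341

3341


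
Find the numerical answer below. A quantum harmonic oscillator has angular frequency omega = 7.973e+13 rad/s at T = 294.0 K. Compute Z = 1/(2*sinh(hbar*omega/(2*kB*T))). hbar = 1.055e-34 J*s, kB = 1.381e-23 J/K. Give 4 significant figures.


Step 1: Compute x = hbar*omega/(kB*T) = 1.055e-34*7.973e+13/(1.381e-23*294.0) = 2.072
Step 2: x/2 = 1.036
Step 3: sinh(x/2) = 1.231
Step 4: Z = 1/(2*1.231) = 0.4061

0.4061


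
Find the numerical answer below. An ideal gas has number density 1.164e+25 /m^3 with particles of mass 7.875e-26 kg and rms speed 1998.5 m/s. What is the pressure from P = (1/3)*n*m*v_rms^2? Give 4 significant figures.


Step 1: v_rms^2 = 1998.5^2 = 3.994e+06
Step 2: n*m = 1.164e+25*7.875e-26 = 0.9166
Step 3: P = (1/3)*0.9166*3.994e+06 = 1.22e+06 Pa

1.22e+06


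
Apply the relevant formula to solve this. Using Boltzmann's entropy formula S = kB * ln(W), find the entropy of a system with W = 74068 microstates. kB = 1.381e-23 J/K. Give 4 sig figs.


Step 1: ln(W) = ln(74068) = 11.21
Step 2: S = kB * ln(W) = 1.381e-23 * 11.21
Step 3: S = 1.548e-22 J/K

1.548e-22


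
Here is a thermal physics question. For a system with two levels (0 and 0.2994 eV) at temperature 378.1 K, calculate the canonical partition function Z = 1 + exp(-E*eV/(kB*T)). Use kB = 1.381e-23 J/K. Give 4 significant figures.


Step 1: Compute beta*E = E*eV/(kB*T) = 0.2994*1.602e-19/(1.381e-23*378.1) = 9.186
Step 2: exp(-beta*E) = exp(-9.186) = 0.0001025
Step 3: Z = 1 + 0.0001025 = 1

1


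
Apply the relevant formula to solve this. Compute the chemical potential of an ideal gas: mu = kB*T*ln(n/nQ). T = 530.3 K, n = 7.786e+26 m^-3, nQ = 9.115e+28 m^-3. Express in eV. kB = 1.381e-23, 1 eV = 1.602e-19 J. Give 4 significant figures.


Step 1: n/nQ = 7.786e+26/9.115e+28 = 0.008542
Step 2: ln(n/nQ) = -4.763
Step 3: mu = kB*T*ln(n/nQ) = 7.323e-21*-4.763 = -3.488e-20 J
Step 4: Convert to eV: -3.488e-20/1.602e-19 = -0.2177 eV

-0.2177


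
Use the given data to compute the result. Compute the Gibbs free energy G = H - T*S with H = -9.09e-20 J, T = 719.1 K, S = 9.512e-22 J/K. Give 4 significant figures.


Step 1: T*S = 719.1 * 9.512e-22 = 6.84e-19 J
Step 2: G = H - T*S = -9.09e-20 - 6.84e-19
Step 3: G = -7.749e-19 J

-7.749e-19


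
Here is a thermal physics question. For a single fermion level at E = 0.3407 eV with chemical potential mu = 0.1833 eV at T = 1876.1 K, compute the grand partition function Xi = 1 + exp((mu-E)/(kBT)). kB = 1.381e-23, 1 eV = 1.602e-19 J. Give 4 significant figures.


Step 1: (mu - E) = 0.1833 - 0.3407 = -0.1574 eV
Step 2: x = (mu-E)*eV/(kB*T) = -0.1574*1.602e-19/(1.381e-23*1876.1) = -0.9732
Step 3: exp(x) = 0.3779
Step 4: Xi = 1 + 0.3779 = 1.378

1.378


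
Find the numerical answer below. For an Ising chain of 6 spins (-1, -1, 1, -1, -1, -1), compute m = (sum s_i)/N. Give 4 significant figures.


Step 1: Count up spins (+1): 1, down spins (-1): 5
Step 2: Total magnetization M = 1 - 5 = -4
Step 3: m = M/N = -4/6 = -0.6667

-0.6667


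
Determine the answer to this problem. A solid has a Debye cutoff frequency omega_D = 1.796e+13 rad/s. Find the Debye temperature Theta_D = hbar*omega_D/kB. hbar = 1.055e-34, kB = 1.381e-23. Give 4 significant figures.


Step 1: hbar*omega_D = 1.055e-34 * 1.796e+13 = 1.895e-21 J
Step 2: Theta_D = 1.895e-21 / 1.381e-23
Step 3: Theta_D = 137.2 K

137.2


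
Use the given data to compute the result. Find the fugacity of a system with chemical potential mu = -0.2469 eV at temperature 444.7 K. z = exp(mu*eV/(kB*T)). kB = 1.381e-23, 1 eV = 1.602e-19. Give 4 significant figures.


Step 1: Convert mu to Joules: -0.2469*1.602e-19 = -3.955e-20 J
Step 2: kB*T = 1.381e-23*444.7 = 6.141e-21 J
Step 3: mu/(kB*T) = -6.441
Step 4: z = exp(-6.441) = 0.001596

0.001596


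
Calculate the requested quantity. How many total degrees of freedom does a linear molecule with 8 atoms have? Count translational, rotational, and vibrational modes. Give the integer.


Step 1: Translational DOF = 3
Step 2: Rotational DOF (linear) = 2
Step 3: Vibrational DOF = 3*8 - 5 = 19
Step 4: Total = 3 + 2 + 19 = 24

24


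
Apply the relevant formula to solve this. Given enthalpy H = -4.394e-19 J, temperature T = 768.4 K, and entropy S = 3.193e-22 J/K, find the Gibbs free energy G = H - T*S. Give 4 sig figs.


Step 1: T*S = 768.4 * 3.193e-22 = 2.454e-19 J
Step 2: G = H - T*S = -4.394e-19 - 2.454e-19
Step 3: G = -6.848e-19 J

-6.848e-19


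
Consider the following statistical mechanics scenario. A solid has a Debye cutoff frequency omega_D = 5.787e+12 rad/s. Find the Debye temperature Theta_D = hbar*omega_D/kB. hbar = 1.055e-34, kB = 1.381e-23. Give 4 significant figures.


Step 1: hbar*omega_D = 1.055e-34 * 5.787e+12 = 6.105e-22 J
Step 2: Theta_D = 6.105e-22 / 1.381e-23
Step 3: Theta_D = 44.21 K

44.21


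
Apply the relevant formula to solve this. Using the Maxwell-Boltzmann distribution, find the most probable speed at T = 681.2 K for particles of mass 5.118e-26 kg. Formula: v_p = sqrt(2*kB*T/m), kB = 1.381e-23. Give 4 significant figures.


Step 1: Numerator = 2*kB*T = 2*1.381e-23*681.2 = 1.881e-20
Step 2: Ratio = 1.881e-20 / 5.118e-26 = 3.676e+05
Step 3: v_p = sqrt(3.676e+05) = 606.3 m/s

606.3


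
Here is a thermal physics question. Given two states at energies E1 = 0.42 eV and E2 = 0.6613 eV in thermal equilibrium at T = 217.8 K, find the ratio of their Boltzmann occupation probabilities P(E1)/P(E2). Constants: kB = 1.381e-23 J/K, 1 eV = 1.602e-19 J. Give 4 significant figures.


Step 1: Compute energy difference dE = E1 - E2 = 0.42 - 0.6613 = -0.2413 eV
Step 2: Convert to Joules: dE_J = -0.2413 * 1.602e-19 = -3.866e-20 J
Step 3: Compute exponent = -dE_J / (kB * T) = -(-3.866e-20) / (1.381e-23 * 217.8) = 12.85
Step 4: P(E1)/P(E2) = exp(12.85) = 3.815e+05

3.815e+05


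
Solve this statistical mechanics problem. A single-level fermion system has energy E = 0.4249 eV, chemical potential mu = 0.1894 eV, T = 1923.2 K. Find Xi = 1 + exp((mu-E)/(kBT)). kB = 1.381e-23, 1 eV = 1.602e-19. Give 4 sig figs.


Step 1: (mu - E) = 0.1894 - 0.4249 = -0.2355 eV
Step 2: x = (mu-E)*eV/(kB*T) = -0.2355*1.602e-19/(1.381e-23*1923.2) = -1.42
Step 3: exp(x) = 0.2416
Step 4: Xi = 1 + 0.2416 = 1.242

1.242


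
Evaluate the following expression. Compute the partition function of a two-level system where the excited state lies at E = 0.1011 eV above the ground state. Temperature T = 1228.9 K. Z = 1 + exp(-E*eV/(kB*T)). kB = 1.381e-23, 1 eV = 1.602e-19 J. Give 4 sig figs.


Step 1: Compute beta*E = E*eV/(kB*T) = 0.1011*1.602e-19/(1.381e-23*1228.9) = 0.9543
Step 2: exp(-beta*E) = exp(-0.9543) = 0.3851
Step 3: Z = 1 + 0.3851 = 1.385

1.385


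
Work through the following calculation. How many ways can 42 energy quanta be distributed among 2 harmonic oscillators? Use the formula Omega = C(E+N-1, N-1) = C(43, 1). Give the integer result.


Step 1: Use binomial coefficient C(43, 1)
Step 2: Numerator = 43! / 42!
Step 3: Denominator = 1!
Step 4: Omega = 43

43


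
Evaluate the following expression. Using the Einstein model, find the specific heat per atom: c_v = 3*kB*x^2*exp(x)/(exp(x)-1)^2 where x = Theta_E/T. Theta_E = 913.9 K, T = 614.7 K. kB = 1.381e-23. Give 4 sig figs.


Step 1: x = Theta_E/T = 913.9/614.7 = 1.487
Step 2: x^2 = 2.21
Step 3: exp(x) = 4.423
Step 4: c_v = 3*1.381e-23*2.21*4.423/(4.423-1)^2 = 3.457e-23

3.457e-23


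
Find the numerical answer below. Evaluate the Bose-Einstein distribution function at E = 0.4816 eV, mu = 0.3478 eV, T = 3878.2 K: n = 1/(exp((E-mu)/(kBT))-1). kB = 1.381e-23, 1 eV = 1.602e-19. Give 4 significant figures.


Step 1: (E - mu) = 0.1338 eV
Step 2: x = (E-mu)*eV/(kB*T) = 0.1338*1.602e-19/(1.381e-23*3878.2) = 0.4002
Step 3: exp(x) = 1.492
Step 4: n = 1/(exp(x)-1) = 2.032

2.032


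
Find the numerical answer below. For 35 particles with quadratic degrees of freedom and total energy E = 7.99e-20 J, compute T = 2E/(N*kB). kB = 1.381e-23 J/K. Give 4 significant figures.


Step 1: Numerator = 2*E = 2*7.99e-20 = 1.598e-19 J
Step 2: Denominator = N*kB = 35*1.381e-23 = 4.833e-22
Step 3: T = 1.598e-19 / 4.833e-22 = 330.6 K

330.6


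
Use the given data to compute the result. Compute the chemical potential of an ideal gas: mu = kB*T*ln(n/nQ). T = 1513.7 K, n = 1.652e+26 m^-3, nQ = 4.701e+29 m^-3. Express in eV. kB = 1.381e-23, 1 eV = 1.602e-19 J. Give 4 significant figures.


Step 1: n/nQ = 1.652e+26/4.701e+29 = 0.0003514
Step 2: ln(n/nQ) = -7.954
Step 3: mu = kB*T*ln(n/nQ) = 2.09e-20*-7.954 = -1.663e-19 J
Step 4: Convert to eV: -1.663e-19/1.602e-19 = -1.038 eV

-1.038


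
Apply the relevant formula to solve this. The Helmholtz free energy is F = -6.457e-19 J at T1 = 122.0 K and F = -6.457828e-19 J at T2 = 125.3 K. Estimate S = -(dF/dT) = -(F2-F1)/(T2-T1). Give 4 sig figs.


Step 1: dF = F2 - F1 = -6.457828e-19 - (-6.457e-19) = -8.28e-23 J
Step 2: dT = T2 - T1 = 125.3 - 122.0 = 3.3 K
Step 3: S = -dF/dT = -(-8.28e-23)/3.3 = 2.509e-23 J/K

2.509e-23


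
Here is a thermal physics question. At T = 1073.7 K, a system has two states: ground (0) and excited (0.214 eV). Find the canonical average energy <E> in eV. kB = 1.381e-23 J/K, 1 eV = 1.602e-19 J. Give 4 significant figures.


Step 1: beta*E = 0.214*1.602e-19/(1.381e-23*1073.7) = 2.312
Step 2: exp(-beta*E) = 0.09906
Step 3: <E> = 0.214*0.09906/(1+0.09906) = 0.01929 eV

0.01929


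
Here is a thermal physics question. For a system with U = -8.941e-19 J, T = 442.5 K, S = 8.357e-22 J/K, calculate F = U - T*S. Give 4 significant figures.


Step 1: T*S = 442.5 * 8.357e-22 = 3.698e-19 J
Step 2: F = U - T*S = -8.941e-19 - 3.698e-19
Step 3: F = -1.264e-18 J

-1.264e-18


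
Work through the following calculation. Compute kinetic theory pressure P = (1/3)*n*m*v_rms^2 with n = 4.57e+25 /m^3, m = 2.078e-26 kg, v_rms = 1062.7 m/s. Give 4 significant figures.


Step 1: v_rms^2 = 1062.7^2 = 1.129e+06
Step 2: n*m = 4.57e+25*2.078e-26 = 0.9496
Step 3: P = (1/3)*0.9496*1.129e+06 = 3.575e+05 Pa

3.575e+05


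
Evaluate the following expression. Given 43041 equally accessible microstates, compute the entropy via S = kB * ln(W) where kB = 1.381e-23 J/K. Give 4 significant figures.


Step 1: ln(W) = ln(43041) = 10.67
Step 2: S = kB * ln(W) = 1.381e-23 * 10.67
Step 3: S = 1.474e-22 J/K

1.474e-22


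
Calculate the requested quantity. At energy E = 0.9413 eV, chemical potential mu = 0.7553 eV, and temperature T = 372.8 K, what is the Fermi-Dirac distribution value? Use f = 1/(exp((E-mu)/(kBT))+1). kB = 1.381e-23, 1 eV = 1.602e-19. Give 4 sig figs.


Step 1: (E - mu) = 0.9413 - 0.7553 = 0.186 eV
Step 2: Convert: (E-mu)*eV = 2.98e-20 J
Step 3: x = (E-mu)*eV/(kB*T) = 5.788
Step 4: f = 1/(exp(5.788)+1) = 0.003056

0.003056


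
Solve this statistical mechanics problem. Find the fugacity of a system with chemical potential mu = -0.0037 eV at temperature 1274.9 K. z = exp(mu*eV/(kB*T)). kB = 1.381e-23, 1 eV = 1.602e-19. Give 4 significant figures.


Step 1: Convert mu to Joules: -0.0037*1.602e-19 = -5.927e-22 J
Step 2: kB*T = 1.381e-23*1274.9 = 1.761e-20 J
Step 3: mu/(kB*T) = -0.03367
Step 4: z = exp(-0.03367) = 0.9669

0.9669


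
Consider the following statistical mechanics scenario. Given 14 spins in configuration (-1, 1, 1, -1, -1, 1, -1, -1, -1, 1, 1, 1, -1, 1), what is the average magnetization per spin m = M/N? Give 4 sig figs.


Step 1: Count up spins (+1): 7, down spins (-1): 7
Step 2: Total magnetization M = 7 - 7 = 0
Step 3: m = M/N = 0/14 = 0

0


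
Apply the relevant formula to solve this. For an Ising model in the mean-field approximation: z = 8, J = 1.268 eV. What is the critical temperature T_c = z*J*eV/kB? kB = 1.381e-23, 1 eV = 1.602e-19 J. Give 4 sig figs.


Step 1: z*J = 8*1.268 = 10.14 eV
Step 2: Convert to Joules: 10.14*1.602e-19 = 1.625e-18 J
Step 3: T_c = 1.625e-18 / 1.381e-23 = 1.177e+05 K

1.177e+05


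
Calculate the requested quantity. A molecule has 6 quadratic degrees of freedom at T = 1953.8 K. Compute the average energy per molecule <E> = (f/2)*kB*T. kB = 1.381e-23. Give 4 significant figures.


Step 1: f/2 = 6/2 = 3
Step 2: kB*T = 1.381e-23 * 1953.8 = 2.698e-20
Step 3: <E> = 3 * 2.698e-20 = 8.095e-20 J

8.095e-20


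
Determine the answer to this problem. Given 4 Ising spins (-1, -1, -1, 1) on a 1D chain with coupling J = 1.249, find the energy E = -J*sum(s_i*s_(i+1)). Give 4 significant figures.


Step 1: Nearest-neighbor products: 1, 1, -1
Step 2: Sum of products = 1
Step 3: E = -1.249 * 1 = -1.249

-1.249


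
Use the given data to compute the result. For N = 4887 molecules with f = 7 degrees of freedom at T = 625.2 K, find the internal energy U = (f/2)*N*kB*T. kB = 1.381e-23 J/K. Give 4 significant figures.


Step 1: f/2 = 7/2 = 3.5
Step 2: N*kB*T = 4887*1.381e-23*625.2 = 4.219e-17
Step 3: U = 3.5 * 4.219e-17 = 1.477e-16 J

1.477e-16


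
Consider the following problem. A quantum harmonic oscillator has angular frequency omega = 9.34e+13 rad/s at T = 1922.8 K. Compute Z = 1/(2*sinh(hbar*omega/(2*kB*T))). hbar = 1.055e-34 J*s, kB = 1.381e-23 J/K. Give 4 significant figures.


Step 1: Compute x = hbar*omega/(kB*T) = 1.055e-34*9.34e+13/(1.381e-23*1922.8) = 0.3711
Step 2: x/2 = 0.1855
Step 3: sinh(x/2) = 0.1866
Step 4: Z = 1/(2*0.1866) = 2.679

2.679


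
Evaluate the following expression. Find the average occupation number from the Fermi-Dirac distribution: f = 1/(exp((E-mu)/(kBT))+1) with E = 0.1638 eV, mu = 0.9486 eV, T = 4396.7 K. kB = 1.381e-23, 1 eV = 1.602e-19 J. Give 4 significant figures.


Step 1: (E - mu) = 0.1638 - 0.9486 = -0.7848 eV
Step 2: Convert: (E-mu)*eV = -1.257e-19 J
Step 3: x = (E-mu)*eV/(kB*T) = -2.071
Step 4: f = 1/(exp(-2.071)+1) = 0.888

0.888


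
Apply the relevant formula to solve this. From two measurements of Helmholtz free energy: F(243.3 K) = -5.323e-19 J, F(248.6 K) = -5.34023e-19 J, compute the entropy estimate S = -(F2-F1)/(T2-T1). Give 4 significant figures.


Step 1: dF = F2 - F1 = -5.34023e-19 - (-5.323e-19) = -1.723e-21 J
Step 2: dT = T2 - T1 = 248.6 - 243.3 = 5.3 K
Step 3: S = -dF/dT = -(-1.723e-21)/5.3 = 3.251e-22 J/K

3.251e-22


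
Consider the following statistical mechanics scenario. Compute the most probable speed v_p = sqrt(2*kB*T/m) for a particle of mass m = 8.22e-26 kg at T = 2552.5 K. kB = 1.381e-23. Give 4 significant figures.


Step 1: Numerator = 2*kB*T = 2*1.381e-23*2552.5 = 7.05e-20
Step 2: Ratio = 7.05e-20 / 8.22e-26 = 8.577e+05
Step 3: v_p = sqrt(8.577e+05) = 926.1 m/s

926.1


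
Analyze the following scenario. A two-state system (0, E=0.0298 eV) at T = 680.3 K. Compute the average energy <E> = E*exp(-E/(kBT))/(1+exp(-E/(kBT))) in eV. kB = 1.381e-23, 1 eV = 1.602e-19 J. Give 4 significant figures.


Step 1: beta*E = 0.0298*1.602e-19/(1.381e-23*680.3) = 0.5081
Step 2: exp(-beta*E) = 0.6016
Step 3: <E> = 0.0298*0.6016/(1+0.6016) = 0.01119 eV

0.01119


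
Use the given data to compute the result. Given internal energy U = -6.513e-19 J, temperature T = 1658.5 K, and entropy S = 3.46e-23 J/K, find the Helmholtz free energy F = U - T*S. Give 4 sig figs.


Step 1: T*S = 1658.5 * 3.46e-23 = 5.738e-20 J
Step 2: F = U - T*S = -6.513e-19 - 5.738e-20
Step 3: F = -7.087e-19 J

-7.087e-19


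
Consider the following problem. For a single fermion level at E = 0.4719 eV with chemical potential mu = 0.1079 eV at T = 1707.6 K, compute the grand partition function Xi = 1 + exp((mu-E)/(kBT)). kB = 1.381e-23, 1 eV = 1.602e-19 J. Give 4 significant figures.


Step 1: (mu - E) = 0.1079 - 0.4719 = -0.364 eV
Step 2: x = (mu-E)*eV/(kB*T) = -0.364*1.602e-19/(1.381e-23*1707.6) = -2.473
Step 3: exp(x) = 0.08435
Step 4: Xi = 1 + 0.08435 = 1.084

1.084


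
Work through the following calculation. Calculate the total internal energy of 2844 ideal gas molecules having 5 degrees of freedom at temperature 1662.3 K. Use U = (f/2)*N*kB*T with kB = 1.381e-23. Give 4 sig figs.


Step 1: f/2 = 5/2 = 2.5
Step 2: N*kB*T = 2844*1.381e-23*1662.3 = 6.529e-17
Step 3: U = 2.5 * 6.529e-17 = 1.632e-16 J

1.632e-16


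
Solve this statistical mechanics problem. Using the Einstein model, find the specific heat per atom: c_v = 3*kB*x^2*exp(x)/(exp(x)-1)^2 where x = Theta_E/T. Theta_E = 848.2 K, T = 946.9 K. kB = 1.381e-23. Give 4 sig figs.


Step 1: x = Theta_E/T = 848.2/946.9 = 0.8958
Step 2: x^2 = 0.8024
Step 3: exp(x) = 2.449
Step 4: c_v = 3*1.381e-23*0.8024*2.449/(2.449-1)^2 = 3.877e-23

3.877e-23


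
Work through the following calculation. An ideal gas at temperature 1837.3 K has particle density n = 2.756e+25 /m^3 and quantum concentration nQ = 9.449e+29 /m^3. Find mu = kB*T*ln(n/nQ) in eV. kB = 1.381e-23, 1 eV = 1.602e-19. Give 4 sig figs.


Step 1: n/nQ = 2.756e+25/9.449e+29 = 2.917e-05
Step 2: ln(n/nQ) = -10.44
Step 3: mu = kB*T*ln(n/nQ) = 2.537e-20*-10.44 = -2.65e-19 J
Step 4: Convert to eV: -2.65e-19/1.602e-19 = -1.654 eV

-1.654


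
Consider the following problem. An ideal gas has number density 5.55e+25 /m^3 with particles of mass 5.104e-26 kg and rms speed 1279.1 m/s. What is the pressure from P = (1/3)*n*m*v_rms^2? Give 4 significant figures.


Step 1: v_rms^2 = 1279.1^2 = 1.636e+06
Step 2: n*m = 5.55e+25*5.104e-26 = 2.833
Step 3: P = (1/3)*2.833*1.636e+06 = 1.545e+06 Pa

1.545e+06


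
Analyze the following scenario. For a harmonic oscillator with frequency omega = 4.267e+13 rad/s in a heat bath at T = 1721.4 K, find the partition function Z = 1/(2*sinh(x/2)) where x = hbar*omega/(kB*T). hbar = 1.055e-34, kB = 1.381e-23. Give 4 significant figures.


Step 1: Compute x = hbar*omega/(kB*T) = 1.055e-34*4.267e+13/(1.381e-23*1721.4) = 0.1894
Step 2: x/2 = 0.09468
Step 3: sinh(x/2) = 0.09482
Step 4: Z = 1/(2*0.09482) = 5.273

5.273


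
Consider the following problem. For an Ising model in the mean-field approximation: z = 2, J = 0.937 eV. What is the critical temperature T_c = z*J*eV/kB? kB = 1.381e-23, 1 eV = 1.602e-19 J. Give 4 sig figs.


Step 1: z*J = 2*0.937 = 1.874 eV
Step 2: Convert to Joules: 1.874*1.602e-19 = 3.002e-19 J
Step 3: T_c = 3.002e-19 / 1.381e-23 = 2.174e+04 K

2.174e+04


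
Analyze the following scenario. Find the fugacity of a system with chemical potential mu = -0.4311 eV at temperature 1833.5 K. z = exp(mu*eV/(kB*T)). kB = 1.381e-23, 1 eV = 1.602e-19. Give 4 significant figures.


Step 1: Convert mu to Joules: -0.4311*1.602e-19 = -6.906e-20 J
Step 2: kB*T = 1.381e-23*1833.5 = 2.532e-20 J
Step 3: mu/(kB*T) = -2.728
Step 4: z = exp(-2.728) = 0.06538

0.06538


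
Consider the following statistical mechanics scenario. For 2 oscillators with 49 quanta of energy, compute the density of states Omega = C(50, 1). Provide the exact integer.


Step 1: Use binomial coefficient C(50, 1)
Step 2: Numerator = 50! / 49!
Step 3: Denominator = 1!
Step 4: Omega = 50

50


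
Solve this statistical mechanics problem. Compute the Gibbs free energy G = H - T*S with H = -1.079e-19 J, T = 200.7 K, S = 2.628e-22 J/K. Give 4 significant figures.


Step 1: T*S = 200.7 * 2.628e-22 = 5.274e-20 J
Step 2: G = H - T*S = -1.079e-19 - 5.274e-20
Step 3: G = -1.606e-19 J

-1.606e-19


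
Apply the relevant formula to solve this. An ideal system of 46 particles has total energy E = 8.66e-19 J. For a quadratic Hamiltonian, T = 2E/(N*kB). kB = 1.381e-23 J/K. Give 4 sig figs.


Step 1: Numerator = 2*E = 2*8.66e-19 = 1.732e-18 J
Step 2: Denominator = N*kB = 46*1.381e-23 = 6.353e-22
Step 3: T = 1.732e-18 / 6.353e-22 = 2726 K

2726


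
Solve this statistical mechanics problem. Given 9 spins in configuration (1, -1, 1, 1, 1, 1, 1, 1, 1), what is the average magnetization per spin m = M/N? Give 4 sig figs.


Step 1: Count up spins (+1): 8, down spins (-1): 1
Step 2: Total magnetization M = 8 - 1 = 7
Step 3: m = M/N = 7/9 = 0.7778

0.7778


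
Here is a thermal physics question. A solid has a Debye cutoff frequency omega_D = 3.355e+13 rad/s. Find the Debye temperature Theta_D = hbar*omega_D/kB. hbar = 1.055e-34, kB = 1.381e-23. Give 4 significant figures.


Step 1: hbar*omega_D = 1.055e-34 * 3.355e+13 = 3.54e-21 J
Step 2: Theta_D = 3.54e-21 / 1.381e-23
Step 3: Theta_D = 256.3 K

256.3


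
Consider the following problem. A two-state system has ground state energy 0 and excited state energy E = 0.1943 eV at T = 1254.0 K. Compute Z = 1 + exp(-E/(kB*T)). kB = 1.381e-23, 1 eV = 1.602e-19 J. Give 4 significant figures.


Step 1: Compute beta*E = E*eV/(kB*T) = 0.1943*1.602e-19/(1.381e-23*1254.0) = 1.797
Step 2: exp(-beta*E) = exp(-1.797) = 0.1657
Step 3: Z = 1 + 0.1657 = 1.166

1.166


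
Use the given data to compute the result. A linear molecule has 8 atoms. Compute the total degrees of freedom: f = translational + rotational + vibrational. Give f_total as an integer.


Step 1: Translational DOF = 3
Step 2: Rotational DOF (linear) = 2
Step 3: Vibrational DOF = 3*8 - 5 = 19
Step 4: Total = 3 + 2 + 19 = 24

24


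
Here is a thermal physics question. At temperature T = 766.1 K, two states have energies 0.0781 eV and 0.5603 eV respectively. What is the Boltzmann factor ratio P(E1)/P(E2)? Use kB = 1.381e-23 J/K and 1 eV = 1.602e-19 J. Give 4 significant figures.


Step 1: Compute energy difference dE = E1 - E2 = 0.0781 - 0.5603 = -0.4822 eV
Step 2: Convert to Joules: dE_J = -0.4822 * 1.602e-19 = -7.725e-20 J
Step 3: Compute exponent = -dE_J / (kB * T) = -(-7.725e-20) / (1.381e-23 * 766.1) = 7.301
Step 4: P(E1)/P(E2) = exp(7.301) = 1482

1482


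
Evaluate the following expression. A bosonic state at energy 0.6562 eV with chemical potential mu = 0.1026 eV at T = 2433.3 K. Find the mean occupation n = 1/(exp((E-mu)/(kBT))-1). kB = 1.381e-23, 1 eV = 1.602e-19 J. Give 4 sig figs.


Step 1: (E - mu) = 0.5536 eV
Step 2: x = (E-mu)*eV/(kB*T) = 0.5536*1.602e-19/(1.381e-23*2433.3) = 2.639
Step 3: exp(x) = 14
Step 4: n = 1/(exp(x)-1) = 0.07691

0.07691


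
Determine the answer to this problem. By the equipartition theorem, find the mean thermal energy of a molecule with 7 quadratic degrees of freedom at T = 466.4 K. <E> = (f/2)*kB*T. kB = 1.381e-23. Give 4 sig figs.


Step 1: f/2 = 7/2 = 3.5
Step 2: kB*T = 1.381e-23 * 466.4 = 6.441e-21
Step 3: <E> = 3.5 * 6.441e-21 = 2.254e-20 J

2.254e-20


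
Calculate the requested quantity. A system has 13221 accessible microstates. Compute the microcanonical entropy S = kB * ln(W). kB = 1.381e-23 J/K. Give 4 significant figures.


Step 1: ln(W) = ln(13221) = 9.49
Step 2: S = kB * ln(W) = 1.381e-23 * 9.49
Step 3: S = 1.311e-22 J/K

1.311e-22


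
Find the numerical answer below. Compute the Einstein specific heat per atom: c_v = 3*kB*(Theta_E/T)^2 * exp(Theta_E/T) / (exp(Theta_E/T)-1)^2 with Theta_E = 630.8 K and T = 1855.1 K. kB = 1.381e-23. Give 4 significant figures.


Step 1: x = Theta_E/T = 630.8/1855.1 = 0.34
Step 2: x^2 = 0.1156
Step 3: exp(x) = 1.405
Step 4: c_v = 3*1.381e-23*0.1156*1.405/(1.405-1)^2 = 4.103e-23

4.103e-23


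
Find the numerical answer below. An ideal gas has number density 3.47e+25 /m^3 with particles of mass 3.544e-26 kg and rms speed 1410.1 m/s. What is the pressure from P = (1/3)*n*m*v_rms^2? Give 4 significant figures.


Step 1: v_rms^2 = 1410.1^2 = 1.988e+06
Step 2: n*m = 3.47e+25*3.544e-26 = 1.23
Step 3: P = (1/3)*1.23*1.988e+06 = 8.151e+05 Pa

8.151e+05


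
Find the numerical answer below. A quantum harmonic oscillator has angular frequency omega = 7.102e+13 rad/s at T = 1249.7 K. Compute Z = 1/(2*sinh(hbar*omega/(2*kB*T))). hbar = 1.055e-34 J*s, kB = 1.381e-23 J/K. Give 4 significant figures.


Step 1: Compute x = hbar*omega/(kB*T) = 1.055e-34*7.102e+13/(1.381e-23*1249.7) = 0.4341
Step 2: x/2 = 0.2171
Step 3: sinh(x/2) = 0.2188
Step 4: Z = 1/(2*0.2188) = 2.285

2.285
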